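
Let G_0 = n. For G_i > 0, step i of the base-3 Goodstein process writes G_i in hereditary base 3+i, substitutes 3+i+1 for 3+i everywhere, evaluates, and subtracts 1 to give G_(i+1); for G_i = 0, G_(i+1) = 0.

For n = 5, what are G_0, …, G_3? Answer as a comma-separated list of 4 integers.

5, 5, 5, 5

G_0=5  [base 3] 3 + 2  →[3↦4]→  4 + 2 = 6  −1 ⇒ G_1=5
G_1=5  [base 4] 4 + 1  →[4↦5]→  5 + 1 = 6  −1 ⇒ G_2=5
G_2=5  [base 5] 5  →[5↦6]→  6 = 6  −1 ⇒ G_3=5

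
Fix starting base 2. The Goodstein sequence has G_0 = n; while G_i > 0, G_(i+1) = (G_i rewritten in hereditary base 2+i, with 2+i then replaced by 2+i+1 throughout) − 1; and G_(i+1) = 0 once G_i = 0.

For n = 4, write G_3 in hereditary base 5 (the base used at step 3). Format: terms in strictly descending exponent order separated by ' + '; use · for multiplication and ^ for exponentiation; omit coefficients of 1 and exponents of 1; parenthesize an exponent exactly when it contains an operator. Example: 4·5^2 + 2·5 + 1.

2·5^2 + 2·5

step 0: 4 = 2^2; sub 3 for 2: 3^3; = 27; G_1 = 27−1 = 26
step 1: 26 = 2·3^2 + 2·3 + 2; sub 4 for 3: 2·4^2 + 2·4 + 2; = 42; G_2 = 42−1 = 41
step 2: 41 = 2·4^2 + 2·4 + 1; sub 5 for 4: 2·5^2 + 2·5 + 1; = 61; G_3 = 61−1 = 60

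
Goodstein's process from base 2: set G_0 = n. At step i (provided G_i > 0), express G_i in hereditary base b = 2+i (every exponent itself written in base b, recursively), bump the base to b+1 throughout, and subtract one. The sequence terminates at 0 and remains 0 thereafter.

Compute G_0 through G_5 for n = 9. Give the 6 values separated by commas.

(0) 9|_2 = 2^(2 + 1) + 1 ↦ 3^(3 + 1) + 1|_3 = 82 ⇒ 81
(1) 81|_3 = 3^(3 + 1) ↦ 4^(4 + 1)|_4 = 1024 ⇒ 1023
(2) 1023|_4 = 3·4^4 + 3·4^3 + 3·4^2 + 3·4 + 3 ↦ 3·5^5 + 3·5^3 + 3·5^2 + 3·5 + 3|_5 = 9843 ⇒ 9842
(3) 9842|_5 = 3·5^5 + 3·5^3 + 3·5^2 + 3·5 + 2 ↦ 3·6^6 + 3·6^3 + 3·6^2 + 3·6 + 2|_6 = 140744 ⇒ 140743
(4) 140743|_6 = 3·6^6 + 3·6^3 + 3·6^2 + 3·6 + 1 ↦ 3·7^7 + 3·7^3 + 3·7^2 + 3·7 + 1|_7 = 2471827 ⇒ 2471826

9, 81, 1023, 9842, 140743, 2471826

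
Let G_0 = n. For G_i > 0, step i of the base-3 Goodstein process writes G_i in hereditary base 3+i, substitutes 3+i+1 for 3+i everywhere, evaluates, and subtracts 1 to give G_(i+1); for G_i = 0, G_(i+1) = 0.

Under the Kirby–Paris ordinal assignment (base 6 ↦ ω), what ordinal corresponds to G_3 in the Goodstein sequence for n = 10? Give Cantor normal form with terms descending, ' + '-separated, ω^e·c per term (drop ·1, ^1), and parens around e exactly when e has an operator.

ω·4 + 3

[0] 10 ≡ 3^2 + 1 (base 3). Lift 4: 17. −1: 16.
[1] 16 ≡ 4^2 (base 4). Lift 5: 25. −1: 24.
[2] 24 ≡ 4·5 + 4 (base 5). Lift 6: 28. −1: 27.
[3] 27 ≡ 4·6 + 3 (base 6). Lift 7: 31. −1: 30.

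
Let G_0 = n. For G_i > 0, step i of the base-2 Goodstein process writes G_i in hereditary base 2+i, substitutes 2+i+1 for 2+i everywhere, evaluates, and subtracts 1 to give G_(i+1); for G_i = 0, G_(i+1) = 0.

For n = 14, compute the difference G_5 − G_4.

G_0 = 14. HB_2(14) = 2^(2 + 1) + 2^2 + 2. Bump = 111. G_1 = 110.
G_1 = 110. HB_3(110) = 3^(3 + 1) + 3^3 + 2. Bump = 1282. G_2 = 1281.
G_2 = 1281. HB_4(1281) = 4^(4 + 1) + 4^4 + 1. Bump = 18751. G_3 = 18750.
G_3 = 18750. HB_5(18750) = 5^(5 + 1) + 5^5. Bump = 326592. G_4 = 326591.
G_4 = 326591. HB_6(326591) = 6^(6 + 1) + 5·6^5 + 5·6^4 + 5·6^3 + 5·6^2 + 5·6 + 5. Bump = 5862841. G_5 = 5862840.

5536249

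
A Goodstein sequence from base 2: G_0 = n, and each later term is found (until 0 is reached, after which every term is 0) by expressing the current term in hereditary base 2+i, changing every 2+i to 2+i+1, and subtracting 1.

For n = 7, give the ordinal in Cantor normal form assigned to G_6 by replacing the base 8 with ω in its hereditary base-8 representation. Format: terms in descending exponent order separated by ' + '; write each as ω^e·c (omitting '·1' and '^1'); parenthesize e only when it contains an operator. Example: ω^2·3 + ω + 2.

ω^7·7 + ω^6·7 + ω^5·7 + ω^4·7 + ω^3·7 + ω^2·7 + ω·7 + 7

(0) 7|_2 = 2^2 + 2 + 1 ↦ 3^3 + 3 + 1|_3 = 31 ⇒ 30
(1) 30|_3 = 3^3 + 3 ↦ 4^4 + 4|_4 = 260 ⇒ 259
(2) 259|_4 = 4^4 + 3 ↦ 5^5 + 3|_5 = 3128 ⇒ 3127
(3) 3127|_5 = 5^5 + 2 ↦ 6^6 + 2|_6 = 46658 ⇒ 46657
(4) 46657|_6 = 6^6 + 1 ↦ 7^7 + 1|_7 = 823544 ⇒ 823543
(5) 823543|_7 = 7^7 ↦ 8^8|_8 = 16777216 ⇒ 16777215
(6) 16777215|_8 = 7·8^7 + 7·8^6 + 7·8^5 + 7·8^4 + 7·8^3 + 7·8^2 + 7·8 + 7 ↦ 7·9^7 + 7·9^6 + 7·9^5 + 7·9^4 + 7·9^3 + 7·9^2 + 7·9 + 7|_9 = 37665880 ⇒ 37665879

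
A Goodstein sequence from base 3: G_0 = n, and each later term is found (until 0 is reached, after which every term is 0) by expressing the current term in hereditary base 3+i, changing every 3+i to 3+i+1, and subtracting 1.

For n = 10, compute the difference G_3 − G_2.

3

(0) 10|_3 = 3^2 + 1 ↦ 4^2 + 1|_4 = 17 ⇒ 16
(1) 16|_4 = 4^2 ↦ 5^2|_5 = 25 ⇒ 24
(2) 24|_5 = 4·5 + 4 ↦ 4·6 + 4|_6 = 28 ⇒ 27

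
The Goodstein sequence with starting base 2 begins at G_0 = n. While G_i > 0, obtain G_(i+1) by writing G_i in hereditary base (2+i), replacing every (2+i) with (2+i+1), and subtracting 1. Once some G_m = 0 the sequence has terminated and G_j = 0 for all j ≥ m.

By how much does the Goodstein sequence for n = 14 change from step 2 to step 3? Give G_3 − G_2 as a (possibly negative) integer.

17469

(0) 14|_2 = 2^(2 + 1) + 2^2 + 2 ↦ 3^(3 + 1) + 3^3 + 3|_3 = 111 ⇒ 110
(1) 110|_3 = 3^(3 + 1) + 3^3 + 2 ↦ 4^(4 + 1) + 4^4 + 2|_4 = 1282 ⇒ 1281
(2) 1281|_4 = 4^(4 + 1) + 4^4 + 1 ↦ 5^(5 + 1) + 5^5 + 1|_5 = 18751 ⇒ 18750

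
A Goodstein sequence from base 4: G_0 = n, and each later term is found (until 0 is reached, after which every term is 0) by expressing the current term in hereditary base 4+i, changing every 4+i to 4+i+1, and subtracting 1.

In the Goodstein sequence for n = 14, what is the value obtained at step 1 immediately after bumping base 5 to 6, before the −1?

(0) 14|_4 = 3·4 + 2 ↦ 3·5 + 2|_5 = 17 ⇒ 16
(1) 16|_5 = 3·5 + 1 ↦ 3·6 + 1|_6 = 19 ⇒ 18

19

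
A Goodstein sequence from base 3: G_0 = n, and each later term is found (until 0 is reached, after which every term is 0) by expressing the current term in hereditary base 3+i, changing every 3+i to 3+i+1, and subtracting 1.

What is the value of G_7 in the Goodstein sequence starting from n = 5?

base 3: 5 = 3 + 2; at 4: 4 + 2 = 6; next = 5
base 4: 5 = 4 + 1; at 5: 5 + 1 = 6; next = 5
base 5: 5 = 5; at 6: 6 = 6; next = 5
base 6: 5 = 5; at 7: 5 = 5; next = 4
base 7: 4 = 4; at 8: 4 = 4; next = 3
base 8: 3 = 3; at 9: 3 = 3; next = 2
base 9: 2 = 2; at 10: 2 = 2; next = 1
base 10: 1 = 1; at 11: 1 = 1; next = 0

1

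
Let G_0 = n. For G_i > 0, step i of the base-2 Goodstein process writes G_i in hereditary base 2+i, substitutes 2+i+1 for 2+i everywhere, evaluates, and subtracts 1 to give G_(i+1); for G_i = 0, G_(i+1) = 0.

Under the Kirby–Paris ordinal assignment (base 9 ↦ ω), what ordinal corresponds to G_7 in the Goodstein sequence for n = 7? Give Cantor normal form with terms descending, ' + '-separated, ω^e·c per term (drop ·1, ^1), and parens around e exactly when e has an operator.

G_0 = 7. HB_2(7) = 2^2 + 2 + 1. Bump = 31. G_1 = 30.
G_1 = 30. HB_3(30) = 3^3 + 3. Bump = 260. G_2 = 259.
G_2 = 259. HB_4(259) = 4^4 + 3. Bump = 3128. G_3 = 3127.
G_3 = 3127. HB_5(3127) = 5^5 + 2. Bump = 46658. G_4 = 46657.
G_4 = 46657. HB_6(46657) = 6^6 + 1. Bump = 823544. G_5 = 823543.
G_5 = 823543. HB_7(823543) = 7^7. Bump = 16777216. G_6 = 16777215.
G_6 = 16777215. HB_8(16777215) = 7·8^7 + 7·8^6 + 7·8^5 + 7·8^4 + 7·8^3 + 7·8^2 + 7·8 + 7. Bump = 37665880. G_7 = 37665879.
G_7 = 37665879. HB_9(37665879) = 7·9^7 + 7·9^6 + 7·9^5 + 7·9^4 + 7·9^3 + 7·9^2 + 7·9 + 6. Bump = 77777776. G_8 = 77777775.

ω^7·7 + ω^6·7 + ω^5·7 + ω^4·7 + ω^3·7 + ω^2·7 + ω·7 + 6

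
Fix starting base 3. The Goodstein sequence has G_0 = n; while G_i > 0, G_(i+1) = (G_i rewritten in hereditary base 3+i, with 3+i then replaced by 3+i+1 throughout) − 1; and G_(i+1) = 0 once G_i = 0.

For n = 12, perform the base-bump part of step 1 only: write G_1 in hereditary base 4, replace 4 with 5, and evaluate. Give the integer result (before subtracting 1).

28

[0] 12 ≡ 3^2 + 3 (base 3). Lift 4: 20. −1: 19.
[1] 19 ≡ 4^2 + 3 (base 4). Lift 5: 28. −1: 27.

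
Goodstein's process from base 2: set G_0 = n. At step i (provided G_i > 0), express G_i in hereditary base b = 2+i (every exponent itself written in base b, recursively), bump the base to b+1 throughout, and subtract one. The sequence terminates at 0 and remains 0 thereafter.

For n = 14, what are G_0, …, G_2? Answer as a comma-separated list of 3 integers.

14, 110, 1281

step 0: 14 = 2^(2 + 1) + 2^2 + 2; sub 3 for 2: 3^(3 + 1) + 3^3 + 3; = 111; G_1 = 111−1 = 110
step 1: 110 = 3^(3 + 1) + 3^3 + 2; sub 4 for 3: 4^(4 + 1) + 4^4 + 2; = 1282; G_2 = 1282−1 = 1281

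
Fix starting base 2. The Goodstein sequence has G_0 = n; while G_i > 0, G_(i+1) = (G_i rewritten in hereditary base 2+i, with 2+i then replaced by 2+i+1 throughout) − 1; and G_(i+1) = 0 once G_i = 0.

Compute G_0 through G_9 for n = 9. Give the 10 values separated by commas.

i=0: 9 = 2^(2 + 1) + 1 (b=2); 2→3: 3^(3 + 1) + 1 = 82; 82−1 = 81
i=1: 81 = 3^(3 + 1) (b=3); 3→4: 4^(4 + 1) = 1024; 1024−1 = 1023
i=2: 1023 = 3·4^4 + 3·4^3 + 3·4^2 + 3·4 + 3 (b=4); 4→5: 3·5^5 + 3·5^3 + 3·5^2 + 3·5 + 3 = 9843; 9843−1 = 9842
i=3: 9842 = 3·5^5 + 3·5^3 + 3·5^2 + 3·5 + 2 (b=5); 5→6: 3·6^6 + 3·6^3 + 3·6^2 + 3·6 + 2 = 140744; 140744−1 = 140743
i=4: 140743 = 3·6^6 + 3·6^3 + 3·6^2 + 3·6 + 1 (b=6); 6→7: 3·7^7 + 3·7^3 + 3·7^2 + 3·7 + 1 = 2471827; 2471827−1 = 2471826
i=5: 2471826 = 3·7^7 + 3·7^3 + 3·7^2 + 3·7 (b=7); 7→8: 3·8^8 + 3·8^3 + 3·8^2 + 3·8 = 50333400; 50333400−1 = 50333399
i=6: 50333399 = 3·8^8 + 3·8^3 + 3·8^2 + 2·8 + 7 (b=8); 8→9: 3·9^9 + 3·9^3 + 3·9^2 + 2·9 + 7 = 1162263922; 1162263922−1 = 1162263921
i=7: 1162263921 = 3·9^9 + 3·9^3 + 3·9^2 + 2·9 + 6 (b=9); 9→10: 3·10^10 + 3·10^3 + 3·10^2 + 2·10 + 6 = 30000003326; 30000003326−1 = 30000003325
i=8: 30000003325 = 3·10^10 + 3·10^3 + 3·10^2 + 2·10 + 5 (b=10); 10→11: 3·11^11 + 3·11^3 + 3·11^2 + 2·11 + 5 = 855935016216; 855935016216−1 = 855935016215

9, 81, 1023, 9842, 140743, 2471826, 50333399, 1162263921, 30000003325, 855935016215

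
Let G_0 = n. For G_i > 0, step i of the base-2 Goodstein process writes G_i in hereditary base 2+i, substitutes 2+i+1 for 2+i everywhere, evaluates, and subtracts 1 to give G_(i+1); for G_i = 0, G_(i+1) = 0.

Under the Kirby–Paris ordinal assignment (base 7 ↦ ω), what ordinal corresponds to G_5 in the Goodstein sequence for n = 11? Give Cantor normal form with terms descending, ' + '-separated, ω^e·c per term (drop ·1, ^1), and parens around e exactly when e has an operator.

ω^(ω + 1)

base 2: 11 = 2^(2 + 1) + 2 + 1; at 3: 3^(3 + 1) + 3 + 1 = 85; next = 84
base 3: 84 = 3^(3 + 1) + 3; at 4: 4^(4 + 1) + 4 = 1028; next = 1027
base 4: 1027 = 4^(4 + 1) + 3; at 5: 5^(5 + 1) + 3 = 15628; next = 15627
base 5: 15627 = 5^(5 + 1) + 2; at 6: 6^(6 + 1) + 2 = 279938; next = 279937
base 6: 279937 = 6^(6 + 1) + 1; at 7: 7^(7 + 1) + 1 = 5764802; next = 5764801
base 7: 5764801 = 7^(7 + 1); at 8: 8^(8 + 1) = 134217728; next = 134217727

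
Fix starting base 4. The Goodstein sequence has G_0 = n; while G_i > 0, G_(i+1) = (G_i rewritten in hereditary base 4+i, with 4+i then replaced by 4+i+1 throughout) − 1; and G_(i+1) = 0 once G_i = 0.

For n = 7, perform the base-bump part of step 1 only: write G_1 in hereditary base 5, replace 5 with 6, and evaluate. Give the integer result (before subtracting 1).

i=0: 7 = 4 + 3 (b=4); 4→5: 5 + 3 = 8; 8−1 = 7
i=1: 7 = 5 + 2 (b=5); 5→6: 6 + 2 = 8; 8−1 = 7

8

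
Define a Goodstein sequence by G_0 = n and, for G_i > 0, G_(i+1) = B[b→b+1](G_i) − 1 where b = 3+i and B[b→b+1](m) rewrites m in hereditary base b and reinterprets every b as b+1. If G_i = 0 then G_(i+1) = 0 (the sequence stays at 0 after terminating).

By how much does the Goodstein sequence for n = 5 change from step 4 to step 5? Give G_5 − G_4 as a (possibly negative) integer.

[0] 5 ≡ 3 + 2 (base 3). Lift 4: 6. −1: 5.
[1] 5 ≡ 4 + 1 (base 4). Lift 5: 6. −1: 5.
[2] 5 ≡ 5 (base 5). Lift 6: 6. −1: 5.
[3] 5 ≡ 5 (base 6). Lift 7: 5. −1: 4.
[4] 4 ≡ 4 (base 7). Lift 8: 4. −1: 3.

-1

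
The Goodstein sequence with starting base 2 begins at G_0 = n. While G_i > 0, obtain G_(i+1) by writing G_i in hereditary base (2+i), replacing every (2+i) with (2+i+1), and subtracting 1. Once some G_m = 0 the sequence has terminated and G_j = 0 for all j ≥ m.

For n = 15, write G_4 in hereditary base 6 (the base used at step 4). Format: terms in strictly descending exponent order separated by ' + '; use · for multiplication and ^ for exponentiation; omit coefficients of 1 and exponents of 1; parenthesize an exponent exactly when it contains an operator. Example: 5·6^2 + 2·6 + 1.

6^(6 + 1) + 6^6 + 1

G_0 = 15. HB_2(15) = 2^(2 + 1) + 2^2 + 2 + 1. Bump = 112. G_1 = 111.
G_1 = 111. HB_3(111) = 3^(3 + 1) + 3^3 + 3. Bump = 1284. G_2 = 1283.
G_2 = 1283. HB_4(1283) = 4^(4 + 1) + 4^4 + 3. Bump = 18753. G_3 = 18752.
G_3 = 18752. HB_5(18752) = 5^(5 + 1) + 5^5 + 2. Bump = 326594. G_4 = 326593.
G_4 = 326593. HB_6(326593) = 6^(6 + 1) + 6^6 + 1. Bump = 6588345. G_5 = 6588344.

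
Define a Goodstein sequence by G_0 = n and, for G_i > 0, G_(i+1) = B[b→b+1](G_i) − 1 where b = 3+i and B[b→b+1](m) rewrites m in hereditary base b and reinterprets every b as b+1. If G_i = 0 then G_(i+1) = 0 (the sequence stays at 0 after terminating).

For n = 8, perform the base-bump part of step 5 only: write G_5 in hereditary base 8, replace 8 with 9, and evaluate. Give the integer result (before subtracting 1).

G_0 = 8. HB_3(8) = 2·3 + 2. Bump = 10. G_1 = 9.
G_1 = 9. HB_4(9) = 2·4 + 1. Bump = 11. G_2 = 10.
G_2 = 10. HB_5(10) = 2·5. Bump = 12. G_3 = 11.
G_3 = 11. HB_6(11) = 6 + 5. Bump = 12. G_4 = 11.
G_4 = 11. HB_7(11) = 7 + 4. Bump = 12. G_5 = 11.
G_5 = 11. HB_8(11) = 8 + 3. Bump = 12. G_6 = 11.

12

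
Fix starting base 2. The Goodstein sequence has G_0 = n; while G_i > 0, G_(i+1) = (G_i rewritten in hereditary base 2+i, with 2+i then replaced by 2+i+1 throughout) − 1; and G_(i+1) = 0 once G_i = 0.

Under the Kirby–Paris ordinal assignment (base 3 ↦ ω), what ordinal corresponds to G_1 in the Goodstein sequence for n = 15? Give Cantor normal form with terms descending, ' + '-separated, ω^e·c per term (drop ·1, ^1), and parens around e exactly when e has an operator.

ω^(ω + 1) + ω^ω + ω

step 0: 15 = 2^(2 + 1) + 2^2 + 2 + 1; sub 3 for 2: 3^(3 + 1) + 3^3 + 3 + 1; = 112; G_1 = 112−1 = 111
step 1: 111 = 3^(3 + 1) + 3^3 + 3; sub 4 for 3: 4^(4 + 1) + 4^4 + 4; = 1284; G_2 = 1284−1 = 1283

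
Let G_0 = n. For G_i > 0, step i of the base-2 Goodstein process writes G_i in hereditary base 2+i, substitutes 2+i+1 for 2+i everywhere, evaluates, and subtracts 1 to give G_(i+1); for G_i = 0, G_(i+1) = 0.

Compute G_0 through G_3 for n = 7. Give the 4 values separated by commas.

7, 30, 259, 3127

[0] 7 ≡ 2^2 + 2 + 1 (base 2). Lift 3: 31. −1: 30.
[1] 30 ≡ 3^3 + 3 (base 3). Lift 4: 260. −1: 259.
[2] 259 ≡ 4^4 + 3 (base 4). Lift 5: 3128. −1: 3127.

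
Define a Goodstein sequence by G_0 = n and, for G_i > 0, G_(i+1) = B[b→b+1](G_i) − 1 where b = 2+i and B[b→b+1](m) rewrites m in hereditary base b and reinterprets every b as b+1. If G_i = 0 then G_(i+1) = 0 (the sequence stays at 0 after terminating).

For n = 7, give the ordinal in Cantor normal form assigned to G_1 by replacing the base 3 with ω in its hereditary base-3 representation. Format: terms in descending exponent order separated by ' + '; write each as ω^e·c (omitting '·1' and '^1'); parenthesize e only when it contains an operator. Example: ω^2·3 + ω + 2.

ω^ω + ω

i=0: 7 = 2^2 + 2 + 1 (b=2); 2→3: 3^3 + 3 + 1 = 31; 31−1 = 30
i=1: 30 = 3^3 + 3 (b=3); 3→4: 4^4 + 4 = 260; 260−1 = 259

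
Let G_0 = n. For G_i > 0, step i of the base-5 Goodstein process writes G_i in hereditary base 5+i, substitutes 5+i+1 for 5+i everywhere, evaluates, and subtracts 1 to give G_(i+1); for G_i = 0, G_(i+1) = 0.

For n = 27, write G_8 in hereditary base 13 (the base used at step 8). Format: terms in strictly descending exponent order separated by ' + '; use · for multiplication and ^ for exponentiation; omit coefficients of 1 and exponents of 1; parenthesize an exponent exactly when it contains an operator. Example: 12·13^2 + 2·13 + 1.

7·13 + 2

27 —HB5→ 5^2 + 2 —bump→ 6^2 + 2 = 38 —(−1)→ 37
37 —HB6→ 6^2 + 1 —bump→ 7^2 + 1 = 50 —(−1)→ 49
49 —HB7→ 7^2 —bump→ 8^2 = 64 —(−1)→ 63
63 —HB8→ 7·8 + 7 —bump→ 7·9 + 7 = 70 —(−1)→ 69
69 —HB9→ 7·9 + 6 —bump→ 7·10 + 6 = 76 —(−1)→ 75
75 —HB10→ 7·10 + 5 —bump→ 7·11 + 5 = 82 —(−1)→ 81
81 —HB11→ 7·11 + 4 —bump→ 7·12 + 4 = 88 —(−1)→ 87
87 —HB12→ 7·12 + 3 —bump→ 7·13 + 3 = 94 —(−1)→ 93
93 —HB13→ 7·13 + 2 —bump→ 7·14 + 2 = 100 —(−1)→ 99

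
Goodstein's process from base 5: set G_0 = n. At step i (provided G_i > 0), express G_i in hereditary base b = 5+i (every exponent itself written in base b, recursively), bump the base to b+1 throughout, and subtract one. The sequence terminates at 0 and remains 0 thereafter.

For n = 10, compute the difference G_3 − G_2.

i=0: 10 = 2·5 (b=5); 5→6: 2·6 = 12; 12−1 = 11
i=1: 11 = 6 + 5 (b=6); 6→7: 7 + 5 = 12; 12−1 = 11
i=2: 11 = 7 + 4 (b=7); 7→8: 8 + 4 = 12; 12−1 = 11

0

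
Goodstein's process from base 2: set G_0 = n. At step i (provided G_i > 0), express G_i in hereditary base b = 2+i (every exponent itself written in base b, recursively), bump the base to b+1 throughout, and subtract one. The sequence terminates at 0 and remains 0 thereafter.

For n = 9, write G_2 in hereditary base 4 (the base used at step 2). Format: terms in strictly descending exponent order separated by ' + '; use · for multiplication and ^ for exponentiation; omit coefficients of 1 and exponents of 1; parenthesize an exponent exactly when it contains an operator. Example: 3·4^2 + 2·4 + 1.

G_0 = 9. HB_2(9) = 2^(2 + 1) + 1. Bump = 82. G_1 = 81.
G_1 = 81. HB_3(81) = 3^(3 + 1). Bump = 1024. G_2 = 1023.

3·4^4 + 3·4^3 + 3·4^2 + 3·4 + 3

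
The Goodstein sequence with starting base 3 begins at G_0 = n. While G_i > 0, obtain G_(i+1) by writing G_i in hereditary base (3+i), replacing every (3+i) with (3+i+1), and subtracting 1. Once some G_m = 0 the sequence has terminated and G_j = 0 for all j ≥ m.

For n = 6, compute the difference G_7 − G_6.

step 0: 6 = 2·3; sub 4 for 3: 2·4; = 8; G_1 = 8−1 = 7
step 1: 7 = 4 + 3; sub 5 for 4: 5 + 3; = 8; G_2 = 8−1 = 7
step 2: 7 = 5 + 2; sub 6 for 5: 6 + 2; = 8; G_3 = 8−1 = 7
step 3: 7 = 6 + 1; sub 7 for 6: 7 + 1; = 8; G_4 = 8−1 = 7
step 4: 7 = 7; sub 8 for 7: 8; = 8; G_5 = 8−1 = 7
step 5: 7 = 7; sub 9 for 8: 7; = 7; G_6 = 7−1 = 6
step 6: 6 = 6; sub 10 for 9: 6; = 6; G_7 = 6−1 = 5

-1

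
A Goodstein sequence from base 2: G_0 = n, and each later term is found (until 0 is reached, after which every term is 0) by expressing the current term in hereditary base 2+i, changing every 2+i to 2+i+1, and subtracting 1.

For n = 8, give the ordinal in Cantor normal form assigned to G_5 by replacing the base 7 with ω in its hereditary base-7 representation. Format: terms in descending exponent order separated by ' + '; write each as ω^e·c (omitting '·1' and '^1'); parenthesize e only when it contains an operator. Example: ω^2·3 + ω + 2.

(0) 8|_2 = 2^(2 + 1) ↦ 3^(3 + 1)|_3 = 81 ⇒ 80
(1) 80|_3 = 2·3^3 + 2·3^2 + 2·3 + 2 ↦ 2·4^4 + 2·4^2 + 2·4 + 2|_4 = 554 ⇒ 553
(2) 553|_4 = 2·4^4 + 2·4^2 + 2·4 + 1 ↦ 2·5^5 + 2·5^2 + 2·5 + 1|_5 = 6311 ⇒ 6310
(3) 6310|_5 = 2·5^5 + 2·5^2 + 2·5 ↦ 2·6^6 + 2·6^2 + 2·6|_6 = 93396 ⇒ 93395
(4) 93395|_6 = 2·6^6 + 2·6^2 + 6 + 5 ↦ 2·7^7 + 2·7^2 + 7 + 5|_7 = 1647196 ⇒ 1647195
(5) 1647195|_7 = 2·7^7 + 2·7^2 + 7 + 4 ↦ 2·8^8 + 2·8^2 + 8 + 4|_8 = 33554572 ⇒ 33554571

ω^ω·2 + ω^2·2 + ω + 4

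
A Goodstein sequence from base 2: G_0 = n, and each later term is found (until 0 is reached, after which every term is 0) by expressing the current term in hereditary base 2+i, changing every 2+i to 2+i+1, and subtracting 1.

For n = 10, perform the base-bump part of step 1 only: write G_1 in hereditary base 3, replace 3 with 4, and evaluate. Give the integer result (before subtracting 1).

1026

i=0: 10 = 2^(2 + 1) + 2 (b=2); 2→3: 3^(3 + 1) + 3 = 84; 84−1 = 83
i=1: 83 = 3^(3 + 1) + 2 (b=3); 3→4: 4^(4 + 1) + 2 = 1026; 1026−1 = 1025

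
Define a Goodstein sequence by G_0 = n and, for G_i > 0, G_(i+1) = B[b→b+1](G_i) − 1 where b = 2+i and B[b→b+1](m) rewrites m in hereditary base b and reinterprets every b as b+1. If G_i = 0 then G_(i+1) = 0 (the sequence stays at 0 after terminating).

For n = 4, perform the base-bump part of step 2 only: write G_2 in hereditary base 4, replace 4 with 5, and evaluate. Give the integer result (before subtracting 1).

G_0=4  [base 2] 2^2  →[2↦3]→  3^3 = 27  −1 ⇒ G_1=26
G_1=26  [base 3] 2·3^2 + 2·3 + 2  →[3↦4]→  2·4^2 + 2·4 + 2 = 42  −1 ⇒ G_2=41
G_2=41  [base 4] 2·4^2 + 2·4 + 1  →[4↦5]→  2·5^2 + 2·5 + 1 = 61  −1 ⇒ G_3=60

61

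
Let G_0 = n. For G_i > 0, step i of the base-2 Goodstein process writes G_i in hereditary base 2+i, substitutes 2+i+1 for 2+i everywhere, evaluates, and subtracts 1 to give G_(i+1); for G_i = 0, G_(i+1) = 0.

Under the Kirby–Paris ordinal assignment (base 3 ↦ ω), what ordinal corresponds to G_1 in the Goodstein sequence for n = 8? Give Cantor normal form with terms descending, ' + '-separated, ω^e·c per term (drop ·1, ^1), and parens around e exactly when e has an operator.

ω^ω·2 + ω^2·2 + ω·2 + 2

i=0: 8 = 2^(2 + 1) (b=2); 2→3: 3^(3 + 1) = 81; 81−1 = 80
i=1: 80 = 2·3^3 + 2·3^2 + 2·3 + 2 (b=3); 3→4: 2·4^4 + 2·4^2 + 2·4 + 2 = 554; 554−1 = 553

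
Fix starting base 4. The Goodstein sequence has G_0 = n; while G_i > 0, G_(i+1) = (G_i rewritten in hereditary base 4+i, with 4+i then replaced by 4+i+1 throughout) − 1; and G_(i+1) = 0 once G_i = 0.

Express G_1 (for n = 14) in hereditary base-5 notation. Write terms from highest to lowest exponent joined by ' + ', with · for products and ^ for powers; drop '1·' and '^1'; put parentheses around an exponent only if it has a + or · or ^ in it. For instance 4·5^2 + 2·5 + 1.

step 0: 14 = 3·4 + 2; sub 5 for 4: 3·5 + 2; = 17; G_1 = 17−1 = 16
step 1: 16 = 3·5 + 1; sub 6 for 5: 3·6 + 1; = 19; G_2 = 19−1 = 18

3·5 + 1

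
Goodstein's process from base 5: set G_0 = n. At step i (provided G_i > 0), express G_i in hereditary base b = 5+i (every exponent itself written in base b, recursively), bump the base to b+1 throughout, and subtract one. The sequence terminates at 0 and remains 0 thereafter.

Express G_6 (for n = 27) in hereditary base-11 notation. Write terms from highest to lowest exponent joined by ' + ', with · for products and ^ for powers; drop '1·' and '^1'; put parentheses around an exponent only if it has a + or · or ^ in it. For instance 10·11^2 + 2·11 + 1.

step 0: 27 = 5^2 + 2; sub 6 for 5: 6^2 + 2; = 38; G_1 = 38−1 = 37
step 1: 37 = 6^2 + 1; sub 7 for 6: 7^2 + 1; = 50; G_2 = 50−1 = 49
step 2: 49 = 7^2; sub 8 for 7: 8^2; = 64; G_3 = 64−1 = 63
step 3: 63 = 7·8 + 7; sub 9 for 8: 7·9 + 7; = 70; G_4 = 70−1 = 69
step 4: 69 = 7·9 + 6; sub 10 for 9: 7·10 + 6; = 76; G_5 = 76−1 = 75
step 5: 75 = 7·10 + 5; sub 11 for 10: 7·11 + 5; = 82; G_6 = 82−1 = 81
step 6: 81 = 7·11 + 4; sub 12 for 11: 7·12 + 4; = 88; G_7 = 88−1 = 87

7·11 + 4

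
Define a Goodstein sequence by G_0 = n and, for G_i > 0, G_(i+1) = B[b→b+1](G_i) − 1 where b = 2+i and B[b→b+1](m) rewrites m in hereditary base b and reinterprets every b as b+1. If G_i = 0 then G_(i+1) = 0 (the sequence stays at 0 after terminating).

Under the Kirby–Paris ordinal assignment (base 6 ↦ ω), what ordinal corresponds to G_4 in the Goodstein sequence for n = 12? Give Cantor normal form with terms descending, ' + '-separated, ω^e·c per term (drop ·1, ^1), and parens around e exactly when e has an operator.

G_0 = 12. HB_2(12) = 2^(2 + 1) + 2^2. Bump = 108. G_1 = 107.
G_1 = 107. HB_3(107) = 3^(3 + 1) + 2·3^2 + 2·3 + 2. Bump = 1066. G_2 = 1065.
G_2 = 1065. HB_4(1065) = 4^(4 + 1) + 2·4^2 + 2·4 + 1. Bump = 15686. G_3 = 15685.
G_3 = 15685. HB_5(15685) = 5^(5 + 1) + 2·5^2 + 2·5. Bump = 280020. G_4 = 280019.
G_4 = 280019. HB_6(280019) = 6^(6 + 1) + 2·6^2 + 6 + 5. Bump = 5764911. G_5 = 5764910.

ω^(ω + 1) + ω^2·2 + ω + 5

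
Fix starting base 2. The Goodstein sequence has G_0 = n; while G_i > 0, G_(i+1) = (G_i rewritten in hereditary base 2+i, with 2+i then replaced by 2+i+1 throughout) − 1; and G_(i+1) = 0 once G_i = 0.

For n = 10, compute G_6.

84073323

(0) 10|_2 = 2^(2 + 1) + 2 ↦ 3^(3 + 1) + 3|_3 = 84 ⇒ 83
(1) 83|_3 = 3^(3 + 1) + 2 ↦ 4^(4 + 1) + 2|_4 = 1026 ⇒ 1025
(2) 1025|_4 = 4^(4 + 1) + 1 ↦ 5^(5 + 1) + 1|_5 = 15626 ⇒ 15625
(3) 15625|_5 = 5^(5 + 1) ↦ 6^(6 + 1)|_6 = 279936 ⇒ 279935
(4) 279935|_6 = 5·6^6 + 5·6^5 + 5·6^4 + 5·6^3 + 5·6^2 + 5·6 + 5 ↦ 5·7^7 + 5·7^5 + 5·7^4 + 5·7^3 + 5·7^2 + 5·7 + 5|_7 = 4215755 ⇒ 4215754
(5) 4215754|_7 = 5·7^7 + 5·7^5 + 5·7^4 + 5·7^3 + 5·7^2 + 5·7 + 4 ↦ 5·8^8 + 5·8^5 + 5·8^4 + 5·8^3 + 5·8^2 + 5·8 + 4|_8 = 84073324 ⇒ 84073323
(6) 84073323|_8 = 5·8^8 + 5·8^5 + 5·8^4 + 5·8^3 + 5·8^2 + 5·8 + 3 ↦ 5·9^9 + 5·9^5 + 5·9^4 + 5·9^3 + 5·9^2 + 5·9 + 3|_9 = 1937434593 ⇒ 1937434592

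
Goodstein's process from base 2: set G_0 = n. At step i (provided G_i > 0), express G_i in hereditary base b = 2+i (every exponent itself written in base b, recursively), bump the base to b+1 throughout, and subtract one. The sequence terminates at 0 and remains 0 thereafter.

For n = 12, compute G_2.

1065

step 0: 12 = 2^(2 + 1) + 2^2; sub 3 for 2: 3^(3 + 1) + 3^3; = 108; G_1 = 108−1 = 107
step 1: 107 = 3^(3 + 1) + 2·3^2 + 2·3 + 2; sub 4 for 3: 4^(4 + 1) + 2·4^2 + 2·4 + 2; = 1066; G_2 = 1066−1 = 1065
step 2: 1065 = 4^(4 + 1) + 2·4^2 + 2·4 + 1; sub 5 for 4: 5^(5 + 1) + 2·5^2 + 2·5 + 1; = 15686; G_3 = 15686−1 = 15685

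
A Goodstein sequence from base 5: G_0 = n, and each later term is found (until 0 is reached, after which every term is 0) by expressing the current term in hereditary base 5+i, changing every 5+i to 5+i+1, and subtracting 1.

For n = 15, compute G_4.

[0] 15 ≡ 3·5 (base 5). Lift 6: 18. −1: 17.
[1] 17 ≡ 2·6 + 5 (base 6). Lift 7: 19. −1: 18.
[2] 18 ≡ 2·7 + 4 (base 7). Lift 8: 20. −1: 19.
[3] 19 ≡ 2·8 + 3 (base 8). Lift 9: 21. −1: 20.
[4] 20 ≡ 2·9 + 2 (base 9). Lift 10: 22. −1: 21.

20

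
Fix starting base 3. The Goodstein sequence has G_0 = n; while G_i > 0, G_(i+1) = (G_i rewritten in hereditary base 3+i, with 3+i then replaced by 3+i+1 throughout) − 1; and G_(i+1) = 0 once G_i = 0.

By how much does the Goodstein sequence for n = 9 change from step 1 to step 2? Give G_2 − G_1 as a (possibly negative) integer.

[0] 9 ≡ 3^2 (base 3). Lift 4: 16. −1: 15.
[1] 15 ≡ 3·4 + 3 (base 4). Lift 5: 18. −1: 17.

2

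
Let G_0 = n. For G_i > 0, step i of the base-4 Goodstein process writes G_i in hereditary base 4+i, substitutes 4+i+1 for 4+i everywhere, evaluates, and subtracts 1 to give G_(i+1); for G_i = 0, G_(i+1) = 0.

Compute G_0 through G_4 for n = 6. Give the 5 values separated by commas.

G_0=6  [base 4] 4 + 2  →[4↦5]→  5 + 2 = 7  −1 ⇒ G_1=6
G_1=6  [base 5] 5 + 1  →[5↦6]→  6 + 1 = 7  −1 ⇒ G_2=6
G_2=6  [base 6] 6  →[6↦7]→  7 = 7  −1 ⇒ G_3=6
G_3=6  [base 7] 6  →[7↦8]→  6 = 6  −1 ⇒ G_4=5

6, 6, 6, 6, 5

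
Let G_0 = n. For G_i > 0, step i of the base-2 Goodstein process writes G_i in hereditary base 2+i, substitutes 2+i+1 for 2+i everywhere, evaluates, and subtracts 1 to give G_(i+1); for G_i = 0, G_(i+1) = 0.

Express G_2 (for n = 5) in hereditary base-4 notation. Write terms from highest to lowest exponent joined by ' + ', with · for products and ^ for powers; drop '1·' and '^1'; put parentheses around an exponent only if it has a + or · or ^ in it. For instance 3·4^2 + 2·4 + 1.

3·4^3 + 3·4^2 + 3·4 + 3

5 —HB2→ 2^2 + 1 —bump→ 3^3 + 1 = 28 —(−1)→ 27
27 —HB3→ 3^3 —bump→ 4^4 = 256 —(−1)→ 255
255 —HB4→ 3·4^3 + 3·4^2 + 3·4 + 3 —bump→ 3·5^3 + 3·5^2 + 3·5 + 3 = 468 —(−1)→ 467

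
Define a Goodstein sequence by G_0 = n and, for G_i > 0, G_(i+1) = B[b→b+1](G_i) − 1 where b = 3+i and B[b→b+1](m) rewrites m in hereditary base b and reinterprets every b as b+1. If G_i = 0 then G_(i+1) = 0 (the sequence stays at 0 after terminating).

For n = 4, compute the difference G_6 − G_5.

G_0 = 4. HB_3(4) = 3 + 1. Bump = 5. G_1 = 4.
G_1 = 4. HB_4(4) = 4. Bump = 5. G_2 = 4.
G_2 = 4. HB_5(4) = 4. Bump = 4. G_3 = 3.
G_3 = 3. HB_6(3) = 3. Bump = 3. G_4 = 2.
G_4 = 2. HB_7(2) = 2. Bump = 2. G_5 = 1.
G_5 = 1. HB_8(1) = 1. Bump = 1. G_6 = 0.

-1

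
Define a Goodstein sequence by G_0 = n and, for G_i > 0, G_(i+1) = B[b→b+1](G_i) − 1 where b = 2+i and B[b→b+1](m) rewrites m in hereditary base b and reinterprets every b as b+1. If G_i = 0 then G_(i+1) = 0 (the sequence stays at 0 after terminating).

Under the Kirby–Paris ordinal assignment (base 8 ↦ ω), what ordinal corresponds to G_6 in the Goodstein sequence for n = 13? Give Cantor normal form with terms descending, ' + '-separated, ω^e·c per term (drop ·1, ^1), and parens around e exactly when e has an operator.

i=0: 13 = 2^(2 + 1) + 2^2 + 1 (b=2); 2→3: 3^(3 + 1) + 3^3 + 1 = 109; 109−1 = 108
i=1: 108 = 3^(3 + 1) + 3^3 (b=3); 3→4: 4^(4 + 1) + 4^4 = 1280; 1280−1 = 1279
i=2: 1279 = 4^(4 + 1) + 3·4^3 + 3·4^2 + 3·4 + 3 (b=4); 4→5: 5^(5 + 1) + 3·5^3 + 3·5^2 + 3·5 + 3 = 16093; 16093−1 = 16092
i=3: 16092 = 5^(5 + 1) + 3·5^3 + 3·5^2 + 3·5 + 2 (b=5); 5→6: 6^(6 + 1) + 3·6^3 + 3·6^2 + 3·6 + 2 = 280712; 280712−1 = 280711
i=4: 280711 = 6^(6 + 1) + 3·6^3 + 3·6^2 + 3·6 + 1 (b=6); 6→7: 7^(7 + 1) + 3·7^3 + 3·7^2 + 3·7 + 1 = 5765999; 5765999−1 = 5765998
i=5: 5765998 = 7^(7 + 1) + 3·7^3 + 3·7^2 + 3·7 (b=7); 7→8: 8^(8 + 1) + 3·8^3 + 3·8^2 + 3·8 = 134219480; 134219480−1 = 134219479
i=6: 134219479 = 8^(8 + 1) + 3·8^3 + 3·8^2 + 2·8 + 7 (b=8); 8→9: 9^(9 + 1) + 3·9^3 + 3·9^2 + 2·9 + 7 = 3486786856; 3486786856−1 = 3486786855

ω^(ω + 1) + ω^3·3 + ω^2·3 + ω·2 + 7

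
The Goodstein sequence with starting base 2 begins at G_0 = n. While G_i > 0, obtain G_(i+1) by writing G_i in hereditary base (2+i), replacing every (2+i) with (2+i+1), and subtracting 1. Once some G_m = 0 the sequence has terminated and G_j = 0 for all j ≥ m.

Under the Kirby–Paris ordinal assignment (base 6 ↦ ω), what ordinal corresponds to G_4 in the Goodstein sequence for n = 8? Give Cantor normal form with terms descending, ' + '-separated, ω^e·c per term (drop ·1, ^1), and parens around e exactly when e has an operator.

ω^ω·2 + ω^2·2 + ω + 5

G_0 = 8. HB_2(8) = 2^(2 + 1). Bump = 81. G_1 = 80.
G_1 = 80. HB_3(80) = 2·3^3 + 2·3^2 + 2·3 + 2. Bump = 554. G_2 = 553.
G_2 = 553. HB_4(553) = 2·4^4 + 2·4^2 + 2·4 + 1. Bump = 6311. G_3 = 6310.
G_3 = 6310. HB_5(6310) = 2·5^5 + 2·5^2 + 2·5. Bump = 93396. G_4 = 93395.
G_4 = 93395. HB_6(93395) = 2·6^6 + 2·6^2 + 6 + 5. Bump = 1647196. G_5 = 1647195.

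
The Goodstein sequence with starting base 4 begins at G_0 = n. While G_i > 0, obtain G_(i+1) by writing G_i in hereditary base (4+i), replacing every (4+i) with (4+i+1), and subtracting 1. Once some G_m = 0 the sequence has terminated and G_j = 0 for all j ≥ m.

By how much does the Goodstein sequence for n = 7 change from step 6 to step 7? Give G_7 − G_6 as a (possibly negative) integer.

-1

(0) 7|_4 = 4 + 3 ↦ 5 + 3|_5 = 8 ⇒ 7
(1) 7|_5 = 5 + 2 ↦ 6 + 2|_6 = 8 ⇒ 7
(2) 7|_6 = 6 + 1 ↦ 7 + 1|_7 = 8 ⇒ 7
(3) 7|_7 = 7 ↦ 8|_8 = 8 ⇒ 7
(4) 7|_8 = 7 ↦ 7|_9 = 7 ⇒ 6
(5) 6|_9 = 6 ↦ 6|_10 = 6 ⇒ 5
(6) 5|_10 = 5 ↦ 5|_11 = 5 ⇒ 4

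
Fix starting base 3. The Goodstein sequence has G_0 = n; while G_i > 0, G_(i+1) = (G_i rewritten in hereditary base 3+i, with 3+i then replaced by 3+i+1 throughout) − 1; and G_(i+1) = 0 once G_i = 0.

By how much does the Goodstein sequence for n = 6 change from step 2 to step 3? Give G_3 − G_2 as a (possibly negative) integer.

(0) 6|_3 = 2·3 ↦ 2·4|_4 = 8 ⇒ 7
(1) 7|_4 = 4 + 3 ↦ 5 + 3|_5 = 8 ⇒ 7
(2) 7|_5 = 5 + 2 ↦ 6 + 2|_6 = 8 ⇒ 7

0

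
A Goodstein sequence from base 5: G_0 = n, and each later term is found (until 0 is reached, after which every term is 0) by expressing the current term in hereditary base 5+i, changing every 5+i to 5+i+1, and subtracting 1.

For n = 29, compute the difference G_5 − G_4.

step 0: 29 = 5^2 + 4; sub 6 for 5: 6^2 + 4; = 40; G_1 = 40−1 = 39
step 1: 39 = 6^2 + 3; sub 7 for 6: 7^2 + 3; = 52; G_2 = 52−1 = 51
step 2: 51 = 7^2 + 2; sub 8 for 7: 8^2 + 2; = 66; G_3 = 66−1 = 65
step 3: 65 = 8^2 + 1; sub 9 for 8: 9^2 + 1; = 82; G_4 = 82−1 = 81
step 4: 81 = 9^2; sub 10 for 9: 10^2; = 100; G_5 = 100−1 = 99

18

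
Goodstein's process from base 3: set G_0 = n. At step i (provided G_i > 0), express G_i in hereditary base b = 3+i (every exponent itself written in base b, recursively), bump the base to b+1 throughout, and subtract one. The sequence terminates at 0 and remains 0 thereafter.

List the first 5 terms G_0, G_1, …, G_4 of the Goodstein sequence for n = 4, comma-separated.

4, 4, 4, 3, 2

G_0 = 4. HB_3(4) = 3 + 1. Bump = 5. G_1 = 4.
G_1 = 4. HB_4(4) = 4. Bump = 5. G_2 = 4.
G_2 = 4. HB_5(4) = 4. Bump = 4. G_3 = 3.
G_3 = 3. HB_6(3) = 3. Bump = 3. G_4 = 2.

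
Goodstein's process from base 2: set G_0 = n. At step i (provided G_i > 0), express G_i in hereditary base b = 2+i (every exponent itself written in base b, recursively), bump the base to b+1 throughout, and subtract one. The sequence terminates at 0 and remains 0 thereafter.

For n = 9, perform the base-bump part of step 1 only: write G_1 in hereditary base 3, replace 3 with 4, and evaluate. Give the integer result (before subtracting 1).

1024

step 0: 9 = 2^(2 + 1) + 1; sub 3 for 2: 3^(3 + 1) + 1; = 82; G_1 = 82−1 = 81
step 1: 81 = 3^(3 + 1); sub 4 for 3: 4^(4 + 1); = 1024; G_2 = 1024−1 = 1023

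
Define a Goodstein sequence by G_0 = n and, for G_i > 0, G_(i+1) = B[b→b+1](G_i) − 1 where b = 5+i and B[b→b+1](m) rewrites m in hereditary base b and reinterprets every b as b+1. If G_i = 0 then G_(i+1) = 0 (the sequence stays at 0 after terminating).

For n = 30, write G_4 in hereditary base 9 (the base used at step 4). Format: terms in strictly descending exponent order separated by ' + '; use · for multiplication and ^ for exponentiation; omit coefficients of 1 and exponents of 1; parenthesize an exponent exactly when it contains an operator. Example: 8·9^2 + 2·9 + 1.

9^2 + 2

G_0 = 30. HB_5(30) = 5^2 + 5. Bump = 42. G_1 = 41.
G_1 = 41. HB_6(41) = 6^2 + 5. Bump = 54. G_2 = 53.
G_2 = 53. HB_7(53) = 7^2 + 4. Bump = 68. G_3 = 67.
G_3 = 67. HB_8(67) = 8^2 + 3. Bump = 84. G_4 = 83.
G_4 = 83. HB_9(83) = 9^2 + 2. Bump = 102. G_5 = 101.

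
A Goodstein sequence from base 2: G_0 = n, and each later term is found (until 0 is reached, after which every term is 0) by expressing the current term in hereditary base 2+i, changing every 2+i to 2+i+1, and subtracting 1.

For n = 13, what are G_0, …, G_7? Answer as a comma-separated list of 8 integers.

base 2: 13 = 2^(2 + 1) + 2^2 + 1; at 3: 3^(3 + 1) + 3^3 + 1 = 109; next = 108
base 3: 108 = 3^(3 + 1) + 3^3; at 4: 4^(4 + 1) + 4^4 = 1280; next = 1279
base 4: 1279 = 4^(4 + 1) + 3·4^3 + 3·4^2 + 3·4 + 3; at 5: 5^(5 + 1) + 3·5^3 + 3·5^2 + 3·5 + 3 = 16093; next = 16092
base 5: 16092 = 5^(5 + 1) + 3·5^3 + 3·5^2 + 3·5 + 2; at 6: 6^(6 + 1) + 3·6^3 + 3·6^2 + 3·6 + 2 = 280712; next = 280711
base 6: 280711 = 6^(6 + 1) + 3·6^3 + 3·6^2 + 3·6 + 1; at 7: 7^(7 + 1) + 3·7^3 + 3·7^2 + 3·7 + 1 = 5765999; next = 5765998
base 7: 5765998 = 7^(7 + 1) + 3·7^3 + 3·7^2 + 3·7; at 8: 8^(8 + 1) + 3·8^3 + 3·8^2 + 3·8 = 134219480; next = 134219479
base 8: 134219479 = 8^(8 + 1) + 3·8^3 + 3·8^2 + 2·8 + 7; at 9: 9^(9 + 1) + 3·9^3 + 3·9^2 + 2·9 + 7 = 3486786856; next = 3486786855

13, 108, 1279, 16092, 280711, 5765998, 134219479, 3486786855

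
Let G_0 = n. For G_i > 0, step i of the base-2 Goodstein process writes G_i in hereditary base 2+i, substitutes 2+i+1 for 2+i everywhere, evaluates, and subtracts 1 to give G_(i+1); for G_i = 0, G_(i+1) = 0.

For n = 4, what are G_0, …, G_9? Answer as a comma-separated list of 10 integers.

4, 26, 41, 60, 83, 109, 139, 173, 211, 253

4 —HB2→ 2^2 —bump→ 3^3 = 27 —(−1)→ 26
26 —HB3→ 2·3^2 + 2·3 + 2 —bump→ 2·4^2 + 2·4 + 2 = 42 —(−1)→ 41
41 —HB4→ 2·4^2 + 2·4 + 1 —bump→ 2·5^2 + 2·5 + 1 = 61 —(−1)→ 60
60 —HB5→ 2·5^2 + 2·5 —bump→ 2·6^2 + 2·6 = 84 —(−1)→ 83
83 —HB6→ 2·6^2 + 6 + 5 —bump→ 2·7^2 + 7 + 5 = 110 —(−1)→ 109
109 —HB7→ 2·7^2 + 7 + 4 —bump→ 2·8^2 + 8 + 4 = 140 —(−1)→ 139
139 —HB8→ 2·8^2 + 8 + 3 —bump→ 2·9^2 + 9 + 3 = 174 —(−1)→ 173
173 —HB9→ 2·9^2 + 9 + 2 —bump→ 2·10^2 + 10 + 2 = 212 —(−1)→ 211
211 —HB10→ 2·10^2 + 10 + 1 —bump→ 2·11^2 + 11 + 1 = 254 —(−1)→ 253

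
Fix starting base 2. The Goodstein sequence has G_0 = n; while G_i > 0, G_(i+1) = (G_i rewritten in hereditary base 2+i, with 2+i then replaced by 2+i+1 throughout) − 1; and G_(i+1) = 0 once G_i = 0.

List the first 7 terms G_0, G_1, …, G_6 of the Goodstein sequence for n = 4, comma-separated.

(0) 4|_2 = 2^2 ↦ 3^3|_3 = 27 ⇒ 26
(1) 26|_3 = 2·3^2 + 2·3 + 2 ↦ 2·4^2 + 2·4 + 2|_4 = 42 ⇒ 41
(2) 41|_4 = 2·4^2 + 2·4 + 1 ↦ 2·5^2 + 2·5 + 1|_5 = 61 ⇒ 60
(3) 60|_5 = 2·5^2 + 2·5 ↦ 2·6^2 + 2·6|_6 = 84 ⇒ 83
(4) 83|_6 = 2·6^2 + 6 + 5 ↦ 2·7^2 + 7 + 5|_7 = 110 ⇒ 109
(5) 109|_7 = 2·7^2 + 7 + 4 ↦ 2·8^2 + 8 + 4|_8 = 140 ⇒ 139

4, 26, 41, 60, 83, 109, 139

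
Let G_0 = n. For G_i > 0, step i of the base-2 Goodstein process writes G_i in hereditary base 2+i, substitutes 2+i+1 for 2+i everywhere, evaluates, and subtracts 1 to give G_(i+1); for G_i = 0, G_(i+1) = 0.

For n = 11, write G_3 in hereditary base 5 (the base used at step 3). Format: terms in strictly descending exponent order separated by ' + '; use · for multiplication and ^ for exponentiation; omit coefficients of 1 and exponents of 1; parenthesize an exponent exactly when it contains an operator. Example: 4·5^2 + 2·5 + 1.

5^(5 + 1) + 2

base 2: 11 = 2^(2 + 1) + 2 + 1; at 3: 3^(3 + 1) + 3 + 1 = 85; next = 84
base 3: 84 = 3^(3 + 1) + 3; at 4: 4^(4 + 1) + 4 = 1028; next = 1027
base 4: 1027 = 4^(4 + 1) + 3; at 5: 5^(5 + 1) + 3 = 15628; next = 15627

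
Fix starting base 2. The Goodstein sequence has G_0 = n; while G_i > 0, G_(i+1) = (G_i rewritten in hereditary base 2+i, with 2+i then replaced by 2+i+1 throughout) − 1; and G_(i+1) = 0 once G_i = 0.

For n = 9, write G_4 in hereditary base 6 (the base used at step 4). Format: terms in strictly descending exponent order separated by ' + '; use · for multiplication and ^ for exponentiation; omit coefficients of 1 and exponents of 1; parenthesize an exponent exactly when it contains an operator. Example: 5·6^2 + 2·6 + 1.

3·6^6 + 3·6^3 + 3·6^2 + 3·6 + 1

G_0=9  [base 2] 2^(2 + 1) + 1  →[2↦3]→  3^(3 + 1) + 1 = 82  −1 ⇒ G_1=81
G_1=81  [base 3] 3^(3 + 1)  →[3↦4]→  4^(4 + 1) = 1024  −1 ⇒ G_2=1023
G_2=1023  [base 4] 3·4^4 + 3·4^3 + 3·4^2 + 3·4 + 3  →[4↦5]→  3·5^5 + 3·5^3 + 3·5^2 + 3·5 + 3 = 9843  −1 ⇒ G_3=9842
G_3=9842  [base 5] 3·5^5 + 3·5^3 + 3·5^2 + 3·5 + 2  →[5↦6]→  3·6^6 + 3·6^3 + 3·6^2 + 3·6 + 2 = 140744  −1 ⇒ G_4=140743
G_4=140743  [base 6] 3·6^6 + 3·6^3 + 3·6^2 + 3·6 + 1  →[6↦7]→  3·7^7 + 3·7^3 + 3·7^2 + 3·7 + 1 = 2471827  −1 ⇒ G_5=2471826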